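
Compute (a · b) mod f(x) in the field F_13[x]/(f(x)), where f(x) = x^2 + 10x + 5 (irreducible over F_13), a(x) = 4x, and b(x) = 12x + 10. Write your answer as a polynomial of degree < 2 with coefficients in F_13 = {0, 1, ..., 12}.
a · b ≡ 2x + 7 (mod f(x))

Multiply in F_13[x]: a(x)·b(x) = (4x)·(12x + 10) = 9x^2 + x. This has degree ≥ 2, so divide by f(x) over F_13: 9x^2 + x = (9)·(x^2 + 10x + 5) + (2x + 7). Hence a·b ≡ 2x + 7 (mod f). (F_13[x]/(f) is a field with 13^2 = 169 elements since f is irreducible of degree 2.)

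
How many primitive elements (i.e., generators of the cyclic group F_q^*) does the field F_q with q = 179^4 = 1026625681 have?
There are φ(1026625680) = 262766592 primitive elements

F_q^* is cyclic of order q - 1 = 1026625680. A cyclic group of order m has exactly φ(m) generators. Here m = 1026625680 = 2^4 · 3^2 · 5 · 37 · 89 · 433, so the number of primitive elements is φ(1026625680) = 262766592.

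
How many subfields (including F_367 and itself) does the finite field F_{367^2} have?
F_{367^2} has 2 subfields

The subfields of F_{p^n} are exactly the fields F_{p^d} for d | n (each is the fixed field of the unique index-d subgroup of Gal(F_{p^n}/F_p) ≅ Z/nZ). The divisors of n = 2 are {1, 2}, giving 2 subfields: F_{367^1}, F_{367^2}.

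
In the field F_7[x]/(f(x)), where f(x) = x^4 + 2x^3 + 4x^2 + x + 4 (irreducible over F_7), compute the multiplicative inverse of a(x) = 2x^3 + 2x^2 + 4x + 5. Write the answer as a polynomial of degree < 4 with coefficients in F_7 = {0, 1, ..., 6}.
a(x)^(-1) ≡ 3x^3 + 6x (mod f(x))

Since f is irreducible over F_7, F_7[x]/(f) is a field and a(x) ≠ 0 has an inverse. Apply the extended Euclidean algorithm to f(x) and a(x) in F_7[x]: f(x) = (4x + 4)·a(x) + (x^2 + 5);  a(x) = (2x + 2)·(x^2 + 5) + (x + 2);  (x^2 + 5) = (x + 5)·(x + 2) + (2). The last nonzero remainder is the constant 2 = gcd(f, a) in F_7. Back-substituting through the division chain expresses 2 = s(x)·a(x) + t(x)·f(x) with s(x) ≡ 6x^3 + 5x (mod f), so (6x^3 + 5x)·a(x) ≡ 2 (mod f). Multiplying by 2^(-1) ≡ 4 in F_7 gives a(x)^(-1) ≡ 4·(6x^3 + 5x) ≡ 3x^3 + 6x (mod f). Check: (2x^3 + 2x^2 + 4x + 5)·(3x^3 + 6x) = 6x^6 + 6x^5 + 3x^4 + 6x^3 + 3x^2 + 2x ≡ 1 (mod x^4 + 2x^3 + 4x^2 + x + 4).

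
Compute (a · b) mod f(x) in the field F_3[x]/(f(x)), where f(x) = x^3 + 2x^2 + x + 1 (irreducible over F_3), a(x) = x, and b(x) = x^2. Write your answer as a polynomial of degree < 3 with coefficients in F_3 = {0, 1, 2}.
a · b ≡ x^2 + 2x + 2 (mod f(x))

Multiply in F_3[x]: a(x)·b(x) = (x)·(x^2) = x^3. This has degree ≥ 3, so divide by f(x) over F_3: x^3 = (1)·(x^3 + 2x^2 + x + 1) + (x^2 + 2x + 2). Hence a·b ≡ x^2 + 2x + 2 (mod f). (F_3[x]/(f) is a field with 3^3 = 27 elements since f is irreducible of degree 3.)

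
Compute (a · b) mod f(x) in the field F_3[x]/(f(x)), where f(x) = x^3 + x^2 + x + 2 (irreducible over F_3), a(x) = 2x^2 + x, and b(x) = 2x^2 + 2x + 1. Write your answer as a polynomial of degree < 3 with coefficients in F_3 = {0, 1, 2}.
a · b ≡ x^2 + 2 (mod f(x))

Multiply in F_3[x]: a(x)·b(x) = (2x^2 + x)·(2x^2 + 2x + 1) = x^4 + x^2 + x. This has degree ≥ 3, so divide by f(x) over F_3: x^4 + x^2 + x = (x + 2)·(x^3 + x^2 + x + 2) + (x^2 + 2). Hence a·b ≡ x^2 + 2 (mod f). (F_3[x]/(f) is a field with 3^3 = 27 elements since f is irreducible of degree 3.)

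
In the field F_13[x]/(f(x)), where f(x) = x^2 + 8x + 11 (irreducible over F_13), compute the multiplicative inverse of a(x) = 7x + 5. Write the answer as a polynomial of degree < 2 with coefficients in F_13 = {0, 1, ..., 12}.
a(x)^(-1) ≡ 10x + 6 (mod f(x))

Since f is irreducible over F_13, F_13[x]/(f) is a field and a(x) ≠ 0 has an inverse. Apply the extended Euclidean algorithm to f(x) and a(x) in F_13[x]: f(x) = (2x + 9)·a(x) + (5). The last nonzero remainder is the constant 5 = gcd(f, a) in F_13. Back-substituting through the division chain expresses 5 = s(x)·a(x) + t(x)·f(x) with s(x) ≡ 11x + 4 (mod f), so (11x + 4)·a(x) ≡ 5 (mod f). Multiplying by 5^(-1) ≡ 8 in F_13 gives a(x)^(-1) ≡ 8·(11x + 4) ≡ 10x + 6 (mod f). Check: (7x + 5)·(10x + 6) = 5x^2 + x + 4 ≡ 1 (mod x^2 + 8x + 11).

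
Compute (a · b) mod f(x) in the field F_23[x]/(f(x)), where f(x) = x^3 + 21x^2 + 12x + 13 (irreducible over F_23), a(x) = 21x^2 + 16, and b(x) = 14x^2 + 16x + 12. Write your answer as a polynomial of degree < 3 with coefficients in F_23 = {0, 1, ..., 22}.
a · b ≡ 15x^2 + 20x + 2 (mod f(x))

Multiply in F_23[x]: a(x)·b(x) = (21x^2 + 16)·(14x^2 + 16x + 12) = 18x^4 + 14x^3 + 16x^2 + 3x + 8. This has degree ≥ 3, so divide by f(x) over F_23: 18x^4 + 14x^3 + 16x^2 + 3x + 8 = (18x + 4)·(x^3 + 21x^2 + 12x + 13) + (15x^2 + 20x + 2). Hence a·b ≡ 15x^2 + 20x + 2 (mod f). (F_23[x]/(f) is a field with 23^3 = 12167 elements since f is irreducible of degree 3.)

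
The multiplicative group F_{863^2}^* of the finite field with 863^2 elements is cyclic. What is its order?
|F_{863^2}^*| = 744768

F_{863^2} has 863^2 = 744769 elements; its multiplicative group consists of all nonzero elements, so |F_{863^2}^*| = 744769 - 1 = 744768. (It is cyclic since any finite subgroup of the multiplicative group of a field is cyclic.)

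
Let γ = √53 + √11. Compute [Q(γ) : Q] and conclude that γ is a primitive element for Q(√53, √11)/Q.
[Q(γ) : Q] = 4 (equivalently, Q(γ) = Q(√53, √11))

Obviously Q(γ) ⊆ Q(√53, √11), and [Q(√53, √11):Q] = 4 (since 53, 11 are distinct squarefree integers > 1 with 583 not a perfect square). To show equality we compute the minimal polynomial of γ. From γ = √53 + √11: γ^2 = 53 + 2√(583) + 11 = 64 + 2√(583), so γ^2 - 64 = 2√(583); squaring, (γ^2 - 64)^2 = 4·583, i.e. γ^4 - 128γ^2 + 4096 - 2332 = 0, i.e. γ^4 - 128γ^2 + 1764 = 0. So γ is a root of x^4 - 128x^2 + 1764. This polynomial is irreducible over Q: it has no rational root (each ±√53 ± √11 is irrational), and any factorization into two quadratics over Q would force √(583) ∈ Q (pairing opposite roots) or √53, √11 ∈ Q (other pairings), all impossible. Hence [Q(γ):Q] = 4 = [Q(√53, √11):Q], so Q(γ) = Q(√53, √11).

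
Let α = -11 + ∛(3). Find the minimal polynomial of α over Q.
m_α(x) = x^3 + 33x^2 + 363x + 1328

Set β = α + 11 = ∛(3), so β^3 = 3. Then (α + 11)^3 - 3 = 0, i.e. α is a root of g(x) = (x + 11)^3 - 3 = x^3 + 33x^2 + 363x + 1328. Since g(x) = h(x + 11) where h(x) = x^3 - 3, and h is irreducible over Q (because 3 is not a perfect cube, so h has no rational root, and a monic cubic with no rational root is irreducible), g is also irreducible (irreducibility is preserved under the substitution x → x + 11). Hence m_α(x) = x^3 + 33x^2 + 363x + 1328.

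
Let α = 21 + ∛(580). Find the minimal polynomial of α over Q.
m_α(x) = x^3 - 63x^2 + 1323x - 9841

Set β = α - 21 = ∛(580), so β^3 = 580. Then (α - 21)^3 - 580 = 0, i.e. α is a root of g(x) = (x - 21)^3 - 580 = x^3 - 63x^2 + 1323x - 9841. Since g(x) = h(x - 21) where h(x) = x^3 - 580, and h is irreducible over Q (because 580 is not a perfect cube, so h has no rational root, and a monic cubic with no rational root is irreducible), g is also irreducible (irreducibility is preserved under the substitution x → x - 21). Hence m_α(x) = x^3 - 63x^2 + 1323x - 9841.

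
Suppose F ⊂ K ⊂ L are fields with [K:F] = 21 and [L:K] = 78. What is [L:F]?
[L:F] = 1638

The tower law says that for any tower of field extensions F ⊂ K ⊂ L with finite degrees, [L:F] = [L:K] · [K:F]. Here this gives [L:F] = 78 · 21 = 1638.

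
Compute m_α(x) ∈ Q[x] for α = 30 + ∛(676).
m_α(x) = x^3 - 90x^2 + 2700x - 27676

Set β = α - 30 = ∛(676), so β^3 = 676. Then (α - 30)^3 - 676 = 0, i.e. α is a root of g(x) = (x - 30)^3 - 676 = x^3 - 90x^2 + 2700x - 27676. Since g(x) = h(x - 30) where h(x) = x^3 - 676, and h is irreducible over Q (because 676 is not a perfect cube, so h has no rational root, and a monic cubic with no rational root is irreducible), g is also irreducible (irreducibility is preserved under the substitution x → x - 30). Hence m_α(x) = x^3 - 90x^2 + 2700x - 27676.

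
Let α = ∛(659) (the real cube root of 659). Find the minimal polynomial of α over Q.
m_α(x) = x^3 - 659

α satisfies α^3 = 659, so x^3 - 659 annihilates α. By the rational root test, a rational root p/q (in lowest terms) of x^3 - 659 would satisfy p^3 = 659 q^3, forcing q = 1 and p^3 = 659; but 659 is not a perfect cube, contradiction. A monic cubic over Q with no rational root is irreducible (any nontrivial factorization would include a linear factor). Hence x^3 - 659 is the minimal polynomial of α, and in particular [Q(α):Q] = 3.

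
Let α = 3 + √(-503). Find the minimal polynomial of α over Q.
m_α(x) = x^2 - 6x + 512

From α - 3 = √(-503), squaring gives (α - 3)^2 = -503, i.e. α^2 - 6α + 9 = -503, so α^2 - 6α + 512 = 0. The discriminant of x^2 - 6x + 512 is (-6)^2 - 4·(512) = 36 - 2048 = -2012, and 4·(-503) is not a perfect square in Q since -503 is squarefree and ≠ 1. Hence x^2 - 6x + 512 is irreducible over Q and is the minimal polynomial of α.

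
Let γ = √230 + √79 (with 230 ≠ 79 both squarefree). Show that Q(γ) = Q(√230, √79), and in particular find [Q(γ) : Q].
[Q(γ) : Q] = 4 (equivalently, Q(γ) = Q(√230, √79))

Obviously Q(γ) ⊆ Q(√230, √79), and [Q(√230, √79):Q] = 4 (since 230, 79 are distinct squarefree integers > 1 with 18170 not a perfect square). To show equality we compute the minimal polynomial of γ. From γ = √230 + √79: γ^2 = 230 + 2√(18170) + 79 = 309 + 2√(18170), so γ^2 - 309 = 2√(18170); squaring, (γ^2 - 309)^2 = 4·18170, i.e. γ^4 - 618γ^2 + 95481 - 72680 = 0, i.e. γ^4 - 618γ^2 + 22801 = 0. So γ is a root of x^4 - 618x^2 + 22801. This polynomial is irreducible over Q: it has no rational root (each ±√230 ± √79 is irrational), and any factorization into two quadratics over Q would force √(18170) ∈ Q (pairing opposite roots) or √230, √79 ∈ Q (other pairings), all impossible. Hence [Q(γ):Q] = 4 = [Q(√230, √79):Q], so Q(γ) = Q(√230, √79).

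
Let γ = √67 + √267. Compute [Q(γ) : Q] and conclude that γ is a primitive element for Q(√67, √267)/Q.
[Q(γ) : Q] = 4 (equivalently, Q(γ) = Q(√67, √267))

Obviously Q(γ) ⊆ Q(√67, √267), and [Q(√67, √267):Q] = 4 (since 67, 267 are distinct squarefree integers > 1 with 17889 not a perfect square). To show equality we compute the minimal polynomial of γ. From γ = √67 + √267: γ^2 = 67 + 2√(17889) + 267 = 334 + 2√(17889), so γ^2 - 334 = 2√(17889); squaring, (γ^2 - 334)^2 = 4·17889, i.e. γ^4 - 668γ^2 + 111556 - 71556 = 0, i.e. γ^4 - 668γ^2 + 40000 = 0. So γ is a root of x^4 - 668x^2 + 40000. This polynomial is irreducible over Q: it has no rational root (each ±√67 ± √267 is irrational), and any factorization into two quadratics over Q would force √(17889) ∈ Q (pairing opposite roots) or √67, √267 ∈ Q (other pairings), all impossible. Hence [Q(γ):Q] = 4 = [Q(√67, √267):Q], so Q(γ) = Q(√67, √267).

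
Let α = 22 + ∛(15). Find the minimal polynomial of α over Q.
m_α(x) = x^3 - 66x^2 + 1452x - 10663

Set β = α - 22 = ∛(15), so β^3 = 15. Then (α - 22)^3 - 15 = 0, i.e. α is a root of g(x) = (x - 22)^3 - 15 = x^3 - 66x^2 + 1452x - 10663. Since g(x) = h(x - 22) where h(x) = x^3 - 15, and h is irreducible over Q (because 15 is not a perfect cube, so h has no rational root, and a monic cubic with no rational root is irreducible), g is also irreducible (irreducibility is preserved under the substitution x → x - 22). Hence m_α(x) = x^3 - 66x^2 + 1452x - 10663.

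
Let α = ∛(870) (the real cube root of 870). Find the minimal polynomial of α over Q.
m_α(x) = x^3 - 870

α satisfies α^3 = 870, so x^3 - 870 annihilates α. By the rational root test, a rational root p/q (in lowest terms) of x^3 - 870 would satisfy p^3 = 870 q^3, forcing q = 1 and p^3 = 870; but 870 is not a perfect cube, contradiction. A monic cubic over Q with no rational root is irreducible (any nontrivial factorization would include a linear factor). Hence x^3 - 870 is the minimal polynomial of α, and in particular [Q(α):Q] = 3.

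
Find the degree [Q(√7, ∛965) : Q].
[Q(√7, ∛965) : Q] = 6

Let L = Q(√7, ∛965). Since Q(√7) ⊂ L and [Q(√7):Q] = 2, the tower law gives 2 | [L:Q]. Likewise Q(∛965) ⊂ L with [Q(∛965):Q] = 3 (because 965 is not a perfect cube), so 3 | [L:Q]. As gcd(2,3) = 1, [L:Q] is divisible by 6. Conversely L is generated over Q by √7 and ∛965, so [L:Q] ≤ 2·3 = 6. Therefore [Q(√7, ∛965) : Q] = 6.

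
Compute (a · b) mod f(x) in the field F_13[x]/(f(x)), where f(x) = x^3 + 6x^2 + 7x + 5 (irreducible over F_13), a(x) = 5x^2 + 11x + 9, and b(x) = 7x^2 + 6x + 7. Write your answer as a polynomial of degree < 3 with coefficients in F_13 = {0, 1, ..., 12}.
a · b ≡ 4x^2 + x + 6 (mod f(x))

Multiply in F_13[x]: a(x)·b(x) = (5x^2 + 11x + 9)·(7x^2 + 6x + 7) = 9x^4 + 3x^3 + 8x^2 + x + 11. This has degree ≥ 3, so divide by f(x) over F_13: 9x^4 + 3x^3 + 8x^2 + x + 11 = (9x + 1)·(x^3 + 6x^2 + 7x + 5) + (4x^2 + x + 6). Hence a·b ≡ 4x^2 + x + 6 (mod f). (F_13[x]/(f) is a field with 13^3 = 2197 elements since f is irreducible of degree 3.)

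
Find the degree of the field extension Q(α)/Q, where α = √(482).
[Q(α):Q] = 2

[Q(α):Q] equals the degree of the minimal polynomial of α. Here α^2 = 482 and x^2 - 482 is irreducible (d = 482 is squarefree, ≠ 1, hence not a square), so deg(m_α) = 2. Thus [Q(α):Q] = 2.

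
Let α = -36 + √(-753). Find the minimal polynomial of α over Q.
m_α(x) = x^2 + 72x + 2049

From α + 36 = √(-753), squaring gives (α + 36)^2 = -753, i.e. α^2 + 72α + 1296 = -753, so α^2 + 72α + 2049 = 0. The discriminant of x^2 + 72x + 2049 is (72)^2 - 4·(2049) = 5184 - 8196 = -3012, and 4·(-753) is not a perfect square in Q since -753 is squarefree and ≠ 1. Hence x^2 + 72x + 2049 is irreducible over Q and is the minimal polynomial of α.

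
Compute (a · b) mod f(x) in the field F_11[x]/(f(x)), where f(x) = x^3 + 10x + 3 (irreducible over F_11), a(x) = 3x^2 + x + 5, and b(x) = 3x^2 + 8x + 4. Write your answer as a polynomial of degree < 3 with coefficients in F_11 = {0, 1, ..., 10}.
a · b ≡ 5 (mod f(x))

Multiply in F_11[x]: a(x)·b(x) = (3x^2 + x + 5)·(3x^2 + 8x + 4) = 9x^4 + 5x^3 + 2x^2 + 9. This has degree ≥ 3, so divide by f(x) over F_11: 9x^4 + 5x^3 + 2x^2 + 9 = (9x + 5)·(x^3 + 10x + 3) + (5). Hence a·b ≡ 5 (mod f). (F_11[x]/(f) is a field with 11^3 = 1331 elements since f is irreducible of degree 3.)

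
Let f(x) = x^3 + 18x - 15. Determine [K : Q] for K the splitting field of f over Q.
[K : Q] = 6

By the rational root test, any rational root of the monic integer polynomial f(x) = x^3 + 18x - 15 must be an integer dividing the constant term -15, i.e. one of ±{1, 3, 5, 15}. Evaluating: f(1) = 4, f(-1) = -34, f(3) = 66, f(-3) = -96, f(5) = 200, f(-5) = -230, f(15) = 3630, f(-15) = -3660; none is 0, so f has no rational root and is therefore irreducible over Q (a cubic with no linear factor over a field is irreducible). For an irreducible cubic, the Galois group is A_3 or S_3 according as the discriminant disc(f) = -4a^3 - 27b^2 = -4·(18)^3 - 27·(-15)^2 = -29403 is or is not a square in Q. Here disc(f) = -29403 is not a perfect square in Q, so the Galois group of f over Q is not contained in A_3 and must be all of S_3. The splitting field has degree |S_3| = 6 over Q, so [K : Q] = 6.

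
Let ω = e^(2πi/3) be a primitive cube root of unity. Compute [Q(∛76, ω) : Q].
[Q(∛76, ω) : Q] = 6

[Q(∛76):Q] = 3 (min poly x^3 - 76, irreducible since 76 is not a perfect cube). [Q(ω):Q] = 2 (min poly x^2 + x + 1). Since Q(∛76) ⊂ R and ω ∉ R, we have ω ∉ Q(∛76), so x^2 + x + 1 remains irreducible over Q(∛76) and [Q(∛76, ω) : Q(∛76)] = 2. By the tower law, [Q(∛76, ω) : Q] = 3 · 2 = 6. (In fact Q(∛76, ω) is the splitting field of x^3 - 76 over Q.)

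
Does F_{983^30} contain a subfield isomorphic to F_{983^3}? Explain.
Yes: F_{983^3} is a subfield of F_{983^30}

F_{p^m} embeds in F_{p^n} iff m | n (since F_{p^n} is the splitting field of x^(p^n) - x, and F_{p^m} ⊂ F_{p^n} forces p^n to be a power of p^m, i.e. m | n; conversely if m | n then every root of x^(p^m) - x is a root of x^(p^n) - x). Here 3 | 30 (since 30 = 10·3), so F_{983^3} is a subfield of F_{983^30}, and [F_{983^30} : F_{983^3}] = 30/3 = 10.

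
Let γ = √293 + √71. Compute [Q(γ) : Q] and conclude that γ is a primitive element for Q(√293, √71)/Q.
[Q(γ) : Q] = 4 (equivalently, Q(γ) = Q(√293, √71))

Obviously Q(γ) ⊆ Q(√293, √71), and [Q(√293, √71):Q] = 4 (since 293, 71 are distinct squarefree integers > 1 with 20803 not a perfect square). To show equality we compute the minimal polynomial of γ. From γ = √293 + √71: γ^2 = 293 + 2√(20803) + 71 = 364 + 2√(20803), so γ^2 - 364 = 2√(20803); squaring, (γ^2 - 364)^2 = 4·20803, i.e. γ^4 - 728γ^2 + 132496 - 83212 = 0, i.e. γ^4 - 728γ^2 + 49284 = 0. So γ is a root of x^4 - 728x^2 + 49284. This polynomial is irreducible over Q: it has no rational root (each ±√293 ± √71 is irrational), and any factorization into two quadratics over Q would force √(20803) ∈ Q (pairing opposite roots) or √293, √71 ∈ Q (other pairings), all impossible. Hence [Q(γ):Q] = 4 = [Q(√293, √71):Q], so Q(γ) = Q(√293, √71).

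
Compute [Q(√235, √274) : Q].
[Q(√235, √274) : Q] = 4

[Q(√235):Q] = 2 (min poly x^2 - 235, irreducible since 235 is squarefree > 1). For the top step, suppose √274 ∈ Q(√235), say √274 = c + d√235 with c, d ∈ Q. Squaring: 274 = c^2 + 235d^2 + 2cd√235. Since √235 ∉ Q this forces 2cd = 0. If d = 0 then √274 = c ∈ Q, contradicting 274 squarefree > 1. If c = 0 then 274 = 235d^2, so 235·274 = (235d)^2 is a perfect square in Q — but 235·274 = 64390 is not a perfect square (since 235 and 274 are distinct squarefree integers). Contradiction. Hence √274 ∉ Q(√235), so x^2 - 274 stays irreducible over Q(√235) and [Q(√235, √274) : Q(√235)] = 2. By the tower law, [Q(√235, √274) : Q] = 2 · 2 = 4.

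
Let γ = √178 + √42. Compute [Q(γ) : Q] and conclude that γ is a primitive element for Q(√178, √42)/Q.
[Q(γ) : Q] = 4 (equivalently, Q(γ) = Q(√178, √42))

Obviously Q(γ) ⊆ Q(√178, √42), and [Q(√178, √42):Q] = 4 (since 178, 42 are distinct squarefree integers > 1 with 7476 not a perfect square). To show equality we compute the minimal polynomial of γ. From γ = √178 + √42: γ^2 = 178 + 2√(7476) + 42 = 220 + 2√(7476), so γ^2 - 220 = 2√(7476); squaring, (γ^2 - 220)^2 = 4·7476, i.e. γ^4 - 440γ^2 + 48400 - 29904 = 0, i.e. γ^4 - 440γ^2 + 18496 = 0. So γ is a root of x^4 - 440x^2 + 18496. This polynomial is irreducible over Q: it has no rational root (each ±√178 ± √42 is irrational), and any factorization into two quadratics over Q would force √(7476) ∈ Q (pairing opposite roots) or √178, √42 ∈ Q (other pairings), all impossible. Hence [Q(γ):Q] = 4 = [Q(√178, √42):Q], so Q(γ) = Q(√178, √42).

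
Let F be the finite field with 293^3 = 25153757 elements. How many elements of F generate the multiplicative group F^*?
There are φ(25153756) = 12404448 primitive elements

F_q^* is cyclic of order q - 1 = 25153756. A cyclic group of order m has exactly φ(m) generators. Here m = 25153756 = 2^2 · 73 · 86143, so the number of primitive elements is φ(25153756) = 12404448.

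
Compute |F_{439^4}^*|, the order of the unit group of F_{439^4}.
|F_{439^4}^*| = 37141383840

F_{439^4} has 439^4 = 37141383841 elements; its multiplicative group consists of all nonzero elements, so |F_{439^4}^*| = 37141383841 - 1 = 37141383840. (It is cyclic since any finite subgroup of the multiplicative group of a field is cyclic.)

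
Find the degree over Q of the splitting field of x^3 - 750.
[K : Q] = 6

The roots of x^3 - 750 are ∛750, ω∛750, ω^2∛750 where ω = e^(2πi/3) is a primitive cube root of unity, so K = Q(∛750, ω). Now [Q(∛750):Q] = 3 (since 750 is not a perfect cube, x^3 - 750 is irreducible) and [Q(ω):Q] = 2. Both 2 and 3 divide [K:Q], and [K:Q] ≤ 3·2 = 6, so [K:Q] = 6. (Equivalently: Q(∛750) ⊂ R but ω ∉ R, so [K : Q(∛750)] = 2.)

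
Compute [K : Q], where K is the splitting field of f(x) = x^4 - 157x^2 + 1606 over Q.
[K : Q] = 4

Solving the quadratic in x^2: x^2 = (157 ± √(157^2 - 4·1606))/2 = (157 ± √18225)/2 = (157 ± 135)/2, giving x^2 = 11 or x^2 = 146. So f(x) = (x^2 - 11)(x^2 - 146) and the roots of f are ±√11, ±√146. Hence the splitting field is K = Q(√11, √146). Since 11 and 146 are distinct squarefree integers > 1, their product 1606 is not a perfect square, so √146 ∉ Q(√11). By the tower law [K:Q] = [Q(√11,√146):Q(√11)] · [Q(√11):Q] = 2 · 2 = 4.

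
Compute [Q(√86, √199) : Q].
[Q(√86, √199) : Q] = 4

[Q(√86):Q] = 2 (min poly x^2 - 86, irreducible since 86 is squarefree > 1). For the top step, suppose √199 ∈ Q(√86), say √199 = c + d√86 with c, d ∈ Q. Squaring: 199 = c^2 + 86d^2 + 2cd√86. Since √86 ∉ Q this forces 2cd = 0. If d = 0 then √199 = c ∈ Q, contradicting 199 squarefree > 1. If c = 0 then 199 = 86d^2, so 86·199 = (86d)^2 is a perfect square in Q — but 86·199 = 17114 is not a perfect square (since 86 and 199 are distinct squarefree integers). Contradiction. Hence √199 ∉ Q(√86), so x^2 - 199 stays irreducible over Q(√86) and [Q(√86, √199) : Q(√86)] = 2. By the tower law, [Q(√86, √199) : Q] = 2 · 2 = 4.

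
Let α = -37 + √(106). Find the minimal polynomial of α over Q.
m_α(x) = x^2 + 74x + 1263

From α + 37 = √(106), squaring gives (α + 37)^2 = 106, i.e. α^2 + 74α + 1369 = 106, so α^2 + 74α + 1263 = 0. The discriminant of x^2 + 74x + 1263 is (74)^2 - 4·(1263) = 5476 - 5052 = 424, and 4·(106) is not a perfect square in Q since 106 is squarefree and ≠ 1. Hence x^2 + 74x + 1263 is irreducible over Q and is the minimal polynomial of α.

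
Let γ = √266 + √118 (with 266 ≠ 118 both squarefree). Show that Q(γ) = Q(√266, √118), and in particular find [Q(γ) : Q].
[Q(γ) : Q] = 4 (equivalently, Q(γ) = Q(√266, √118))

Obviously Q(γ) ⊆ Q(√266, √118), and [Q(√266, √118):Q] = 4 (since 266, 118 are distinct squarefree integers > 1 with 31388 not a perfect square). To show equality we compute the minimal polynomial of γ. From γ = √266 + √118: γ^2 = 266 + 2√(31388) + 118 = 384 + 2√(31388), so γ^2 - 384 = 2√(31388); squaring, (γ^2 - 384)^2 = 4·31388, i.e. γ^4 - 768γ^2 + 147456 - 125552 = 0, i.e. γ^4 - 768γ^2 + 21904 = 0. So γ is a root of x^4 - 768x^2 + 21904. This polynomial is irreducible over Q: it has no rational root (each ±√266 ± √118 is irrational), and any factorization into two quadratics over Q would force √(31388) ∈ Q (pairing opposite roots) or √266, √118 ∈ Q (other pairings), all impossible. Hence [Q(γ):Q] = 4 = [Q(√266, √118):Q], so Q(γ) = Q(√266, √118).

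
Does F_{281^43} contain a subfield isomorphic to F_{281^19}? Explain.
No: F_{281^19} is not a subfield of F_{281^43}

F_{p^m} embeds in F_{p^n} iff m | n. Here 19 ∤ 43 (since 43 = 2·19 + 5 with remainder 5 ≠ 0), so F_{281^19} is not a subfield of F_{281^43}. Equivalently: if it were, the tower law would give 19 = [F_{281^19}:F_281] dividing [F_{281^43}:F_281] = 43, contradiction.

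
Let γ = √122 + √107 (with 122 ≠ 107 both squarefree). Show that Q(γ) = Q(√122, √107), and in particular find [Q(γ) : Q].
[Q(γ) : Q] = 4 (equivalently, Q(γ) = Q(√122, √107))

Obviously Q(γ) ⊆ Q(√122, √107), and [Q(√122, √107):Q] = 4 (since 122, 107 are distinct squarefree integers > 1 with 13054 not a perfect square). To show equality we compute the minimal polynomial of γ. From γ = √122 + √107: γ^2 = 122 + 2√(13054) + 107 = 229 + 2√(13054), so γ^2 - 229 = 2√(13054); squaring, (γ^2 - 229)^2 = 4·13054, i.e. γ^4 - 458γ^2 + 52441 - 52216 = 0, i.e. γ^4 - 458γ^2 + 225 = 0. So γ is a root of x^4 - 458x^2 + 225. This polynomial is irreducible over Q: it has no rational root (each ±√122 ± √107 is irrational), and any factorization into two quadratics over Q would force √(13054) ∈ Q (pairing opposite roots) or √122, √107 ∈ Q (other pairings), all impossible. Hence [Q(γ):Q] = 4 = [Q(√122, √107):Q], so Q(γ) = Q(√122, √107).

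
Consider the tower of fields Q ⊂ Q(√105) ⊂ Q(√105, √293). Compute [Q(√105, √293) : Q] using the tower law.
[Q(√105, √293) : Q] = 4

[Q(√105):Q] = 2 (min poly x^2 - 105, irreducible since 105 is squarefree > 1). For the top step, suppose √293 ∈ Q(√105), say √293 = c + d√105 with c, d ∈ Q. Squaring: 293 = c^2 + 105d^2 + 2cd√105. Since √105 ∉ Q this forces 2cd = 0. If d = 0 then √293 = c ∈ Q, contradicting 293 squarefree > 1. If c = 0 then 293 = 105d^2, so 105·293 = (105d)^2 is a perfect square in Q — but 105·293 = 30765 is not a perfect square (since 105 and 293 are distinct squarefree integers). Contradiction. Hence √293 ∉ Q(√105), so x^2 - 293 stays irreducible over Q(√105) and [Q(√105, √293) : Q(√105)] = 2. By the tower law, [Q(√105, √293) : Q] = 2 · 2 = 4.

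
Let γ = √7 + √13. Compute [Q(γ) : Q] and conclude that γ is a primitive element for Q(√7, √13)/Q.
[Q(γ) : Q] = 4 (equivalently, Q(γ) = Q(√7, √13))

Obviously Q(γ) ⊆ Q(√7, √13), and [Q(√7, √13):Q] = 4 (since 7, 13 are distinct squarefree integers > 1 with 91 not a perfect square). To show equality we compute the minimal polynomial of γ. From γ = √7 + √13: γ^2 = 7 + 2√(91) + 13 = 20 + 2√(91), so γ^2 - 20 = 2√(91); squaring, (γ^2 - 20)^2 = 4·91, i.e. γ^4 - 40γ^2 + 400 - 364 = 0, i.e. γ^4 - 40γ^2 + 36 = 0. So γ is a root of x^4 - 40x^2 + 36. This polynomial is irreducible over Q: it has no rational root (each ±√7 ± √13 is irrational), and any factorization into two quadratics over Q would force √(91) ∈ Q (pairing opposite roots) or √7, √13 ∈ Q (other pairings), all impossible. Hence [Q(γ):Q] = 4 = [Q(√7, √13):Q], so Q(γ) = Q(√7, √13).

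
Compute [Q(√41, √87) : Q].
[Q(√41, √87) : Q] = 4

[Q(√41):Q] = 2 (min poly x^2 - 41, irreducible since 41 is squarefree > 1). For the top step, suppose √87 ∈ Q(√41), say √87 = c + d√41 with c, d ∈ Q. Squaring: 87 = c^2 + 41d^2 + 2cd√41. Since √41 ∉ Q this forces 2cd = 0. If d = 0 then √87 = c ∈ Q, contradicting 87 squarefree > 1. If c = 0 then 87 = 41d^2, so 41·87 = (41d)^2 is a perfect square in Q — but 41·87 = 3567 is not a perfect square (since 41 and 87 are distinct squarefree integers). Contradiction. Hence √87 ∉ Q(√41), so x^2 - 87 stays irreducible over Q(√41) and [Q(√41, √87) : Q(√41)] = 2. By the tower law, [Q(√41, √87) : Q] = 2 · 2 = 4.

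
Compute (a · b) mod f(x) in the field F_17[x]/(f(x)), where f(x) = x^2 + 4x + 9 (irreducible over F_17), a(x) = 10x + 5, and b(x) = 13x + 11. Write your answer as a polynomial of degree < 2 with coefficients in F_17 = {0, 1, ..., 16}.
a · b ≡ 12x + 7 (mod f(x))

Multiply in F_17[x]: a(x)·b(x) = (10x + 5)·(13x + 11) = 11x^2 + 5x + 4. This has degree ≥ 2, so divide by f(x) over F_17: 11x^2 + 5x + 4 = (11)·(x^2 + 4x + 9) + (12x + 7). Hence a·b ≡ 12x + 7 (mod f). (F_17[x]/(f) is a field with 17^2 = 289 elements since f is irreducible of degree 2.)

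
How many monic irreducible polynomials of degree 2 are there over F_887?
There are 392941 monic irreducible polynomials of degree 2 over F_887

Each element of F_{887^2} that lies in no proper subfield is a root of exactly one monic irreducible of degree 2 over F_887, and each such polynomial has 2 distinct roots in F_{887^2}. By Möbius inversion the count is N_887(2) = (1/2) Σ_{d|2} μ(2/d) · 887^d = (1/2)(μ(2)·887^1 + μ(1)·887^2) = 785882/2 = 392941.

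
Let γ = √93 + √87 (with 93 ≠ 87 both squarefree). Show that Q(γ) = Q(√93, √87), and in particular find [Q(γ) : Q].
[Q(γ) : Q] = 4 (equivalently, Q(γ) = Q(√93, √87))

Obviously Q(γ) ⊆ Q(√93, √87), and [Q(√93, √87):Q] = 4 (since 93, 87 are distinct squarefree integers > 1 with 8091 not a perfect square). To show equality we compute the minimal polynomial of γ. From γ = √93 + √87: γ^2 = 93 + 2√(8091) + 87 = 180 + 2√(8091), so γ^2 - 180 = 2√(8091); squaring, (γ^2 - 180)^2 = 4·8091, i.e. γ^4 - 360γ^2 + 32400 - 32364 = 0, i.e. γ^4 - 360γ^2 + 36 = 0. So γ is a root of x^4 - 360x^2 + 36. This polynomial is irreducible over Q: it has no rational root (each ±√93 ± √87 is irrational), and any factorization into two quadratics over Q would force √(8091) ∈ Q (pairing opposite roots) or √93, √87 ∈ Q (other pairings), all impossible. Hence [Q(γ):Q] = 4 = [Q(√93, √87):Q], so Q(γ) = Q(√93, √87).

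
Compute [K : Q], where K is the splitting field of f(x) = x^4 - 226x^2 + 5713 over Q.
[K : Q] = 4

Solving the quadratic in x^2: x^2 = (226 ± √(226^2 - 4·5713))/2 = (226 ± √28224)/2 = (226 ± 168)/2, giving x^2 = 197 or x^2 = 29. So f(x) = (x^2 - 197)(x^2 - 29) and the roots of f are ±√197, ±√29. Hence the splitting field is K = Q(√197, √29). Since 197 and 29 are distinct squarefree integers > 1, their product 5713 is not a perfect square, so √29 ∉ Q(√197). By the tower law [K:Q] = [Q(√197,√29):Q(√197)] · [Q(√197):Q] = 2 · 2 = 4.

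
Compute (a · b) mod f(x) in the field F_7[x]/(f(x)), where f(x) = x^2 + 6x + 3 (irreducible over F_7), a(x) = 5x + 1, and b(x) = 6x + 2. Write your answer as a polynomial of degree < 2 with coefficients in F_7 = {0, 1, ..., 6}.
a · b ≡ 4x + 3 (mod f(x))

Multiply in F_7[x]: a(x)·b(x) = (5x + 1)·(6x + 2) = 2x^2 + 2x + 2. This has degree ≥ 2, so divide by f(x) over F_7: 2x^2 + 2x + 2 = (2)·(x^2 + 6x + 3) + (4x + 3). Hence a·b ≡ 4x + 3 (mod f). (F_7[x]/(f) is a field with 7^2 = 49 elements since f is irreducible of degree 2.)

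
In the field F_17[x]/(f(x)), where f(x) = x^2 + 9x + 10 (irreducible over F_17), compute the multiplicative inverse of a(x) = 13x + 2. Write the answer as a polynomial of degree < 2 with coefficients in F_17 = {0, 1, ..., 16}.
a(x)^(-1) ≡ 15x + 15 (mod f(x))

Since f is irreducible over F_17, F_17[x]/(f) is a field and a(x) ≠ 0 has an inverse. Apply the extended Euclidean algorithm to f(x) and a(x) in F_17[x]: f(x) = (4x + 4)·a(x) + (2). The last nonzero remainder is the constant 2 = gcd(f, a) in F_17. Back-substituting through the division chain expresses 2 = s(x)·a(x) + t(x)·f(x) with s(x) ≡ 13x + 13 (mod f), so (13x + 13)·a(x) ≡ 2 (mod f). Multiplying by 2^(-1) ≡ 9 in F_17 gives a(x)^(-1) ≡ 9·(13x + 13) ≡ 15x + 15 (mod f). Check: (13x + 2)·(15x + 15) = 8x^2 + 4x + 13 ≡ 1 (mod x^2 + 9x + 10).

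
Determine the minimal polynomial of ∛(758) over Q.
m_α(x) = x^3 - 758

α satisfies α^3 = 758, so x^3 - 758 annihilates α. By the rational root test, a rational root p/q (in lowest terms) of x^3 - 758 would satisfy p^3 = 758 q^3, forcing q = 1 and p^3 = 758; but 758 is not a perfect cube, contradiction. A monic cubic over Q with no rational root is irreducible (any nontrivial factorization would include a linear factor). Hence x^3 - 758 is the minimal polynomial of α, and in particular [Q(α):Q] = 3.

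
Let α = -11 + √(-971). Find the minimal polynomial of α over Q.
m_α(x) = x^2 + 22x + 1092

From α + 11 = √(-971), squaring gives (α + 11)^2 = -971, i.e. α^2 + 22α + 121 = -971, so α^2 + 22α + 1092 = 0. The discriminant of x^2 + 22x + 1092 is (22)^2 - 4·(1092) = 484 - 4368 = -3884, and 4·(-971) is not a perfect square in Q since -971 is squarefree and ≠ 1. Hence x^2 + 22x + 1092 is irreducible over Q and is the minimal polynomial of α.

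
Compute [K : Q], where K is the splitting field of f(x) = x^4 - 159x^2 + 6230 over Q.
[K : Q] = 4

Solving the quadratic in x^2: x^2 = (159 ± √(159^2 - 4·6230))/2 = (159 ± √361)/2 = (159 ± 19)/2, giving x^2 = 70 or x^2 = 89. So f(x) = (x^2 - 70)(x^2 - 89) and the roots of f are ±√70, ±√89. Hence the splitting field is K = Q(√70, √89). Since 70 and 89 are distinct squarefree integers > 1, their product 6230 is not a perfect square, so √89 ∉ Q(√70). By the tower law [K:Q] = [Q(√70,√89):Q(√70)] · [Q(√70):Q] = 2 · 2 = 4.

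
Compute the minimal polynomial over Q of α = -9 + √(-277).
m_α(x) = x^2 + 18x + 358

From α + 9 = √(-277), squaring gives (α + 9)^2 = -277, i.e. α^2 + 18α + 81 = -277, so α^2 + 18α + 358 = 0. The discriminant of x^2 + 18x + 358 is (18)^2 - 4·(358) = 324 - 1432 = -1108, and 4·(-277) is not a perfect square in Q since -277 is squarefree and ≠ 1. Hence x^2 + 18x + 358 is irreducible over Q and is the minimal polynomial of α.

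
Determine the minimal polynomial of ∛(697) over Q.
m_α(x) = x^3 - 697

α satisfies α^3 = 697, so x^3 - 697 annihilates α. By the rational root test, a rational root p/q (in lowest terms) of x^3 - 697 would satisfy p^3 = 697 q^3, forcing q = 1 and p^3 = 697; but 697 is not a perfect cube, contradiction. A monic cubic over Q with no rational root is irreducible (any nontrivial factorization would include a linear factor). Hence x^3 - 697 is the minimal polynomial of α, and in particular [Q(α):Q] = 3.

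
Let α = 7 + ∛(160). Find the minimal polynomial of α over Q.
m_α(x) = x^3 - 21x^2 + 147x - 503

Set β = α - 7 = ∛(160), so β^3 = 160. Then (α - 7)^3 - 160 = 0, i.e. α is a root of g(x) = (x - 7)^3 - 160 = x^3 - 21x^2 + 147x - 503. Since g(x) = h(x - 7) where h(x) = x^3 - 160, and h is irreducible over Q (because 160 is not a perfect cube, so h has no rational root, and a monic cubic with no rational root is irreducible), g is also irreducible (irreducibility is preserved under the substitution x → x - 7). Hence m_α(x) = x^3 - 21x^2 + 147x - 503.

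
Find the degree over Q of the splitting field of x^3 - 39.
[K : Q] = 6

The roots of x^3 - 39 are ∛39, ω∛39, ω^2∛39 where ω = e^(2πi/3) is a primitive cube root of unity, so K = Q(∛39, ω). Now [Q(∛39):Q] = 3 (since 39 is not a perfect cube, x^3 - 39 is irreducible) and [Q(ω):Q] = 2. Both 2 and 3 divide [K:Q], and [K:Q] ≤ 3·2 = 6, so [K:Q] = 6. (Equivalently: Q(∛39) ⊂ R but ω ∉ R, so [K : Q(∛39)] = 2.)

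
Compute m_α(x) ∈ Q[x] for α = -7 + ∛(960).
m_α(x) = x^3 + 21x^2 + 147x - 617

Set β = α + 7 = ∛(960), so β^3 = 960. Then (α + 7)^3 - 960 = 0, i.e. α is a root of g(x) = (x + 7)^3 - 960 = x^3 + 21x^2 + 147x - 617. Since g(x) = h(x + 7) where h(x) = x^3 - 960, and h is irreducible over Q (because 960 is not a perfect cube, so h has no rational root, and a monic cubic with no rational root is irreducible), g is also irreducible (irreducibility is preserved under the substitution x → x + 7). Hence m_α(x) = x^3 + 21x^2 + 147x - 617.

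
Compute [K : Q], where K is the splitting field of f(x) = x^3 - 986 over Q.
[K : Q] = 6

The roots of x^3 - 986 are ∛986, ω∛986, ω^2∛986 where ω = e^(2πi/3) is a primitive cube root of unity, so K = Q(∛986, ω). Now [Q(∛986):Q] = 3 (since 986 is not a perfect cube, x^3 - 986 is irreducible) and [Q(ω):Q] = 2. Both 2 and 3 divide [K:Q], and [K:Q] ≤ 3·2 = 6, so [K:Q] = 6. (Equivalently: Q(∛986) ⊂ R but ω ∉ R, so [K : Q(∛986)] = 2.)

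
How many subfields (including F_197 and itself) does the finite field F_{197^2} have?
F_{197^2} has 2 subfields

The subfields of F_{p^n} are exactly the fields F_{p^d} for d | n (each is the fixed field of the unique index-d subgroup of Gal(F_{p^n}/F_p) ≅ Z/nZ). The divisors of n = 2 are {1, 2}, giving 2 subfields: F_{197^1}, F_{197^2}.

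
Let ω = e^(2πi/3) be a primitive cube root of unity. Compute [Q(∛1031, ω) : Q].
[Q(∛1031, ω) : Q] = 6

[Q(∛1031):Q] = 3 (min poly x^3 - 1031, irreducible since 1031 is not a perfect cube). [Q(ω):Q] = 2 (min poly x^2 + x + 1). Since Q(∛1031) ⊂ R and ω ∉ R, we have ω ∉ Q(∛1031), so x^2 + x + 1 remains irreducible over Q(∛1031) and [Q(∛1031, ω) : Q(∛1031)] = 2. By the tower law, [Q(∛1031, ω) : Q] = 3 · 2 = 6. (In fact Q(∛1031, ω) is the splitting field of x^3 - 1031 over Q.)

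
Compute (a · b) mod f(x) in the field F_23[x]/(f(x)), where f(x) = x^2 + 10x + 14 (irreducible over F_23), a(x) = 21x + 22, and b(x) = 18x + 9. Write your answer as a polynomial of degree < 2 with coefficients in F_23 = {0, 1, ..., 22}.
a · b ≡ 2x + 12 (mod f(x))

Multiply in F_23[x]: a(x)·b(x) = (21x + 22)·(18x + 9) = 10x^2 + 10x + 14. This has degree ≥ 2, so divide by f(x) over F_23: 10x^2 + 10x + 14 = (10)·(x^2 + 10x + 14) + (2x + 12). Hence a·b ≡ 2x + 12 (mod f). (F_23[x]/(f) is a field with 23^2 = 529 elements since f is irreducible of degree 2.)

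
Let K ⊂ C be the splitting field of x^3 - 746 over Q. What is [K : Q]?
[K : Q] = 6

The roots of x^3 - 746 are ∛746, ω∛746, ω^2∛746 where ω = e^(2πi/3) is a primitive cube root of unity, so K = Q(∛746, ω). Now [Q(∛746):Q] = 3 (since 746 is not a perfect cube, x^3 - 746 is irreducible) and [Q(ω):Q] = 2. Both 2 and 3 divide [K:Q], and [K:Q] ≤ 3·2 = 6, so [K:Q] = 6. (Equivalently: Q(∛746) ⊂ R but ω ∉ R, so [K : Q(∛746)] = 2.)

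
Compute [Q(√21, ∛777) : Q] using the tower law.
[Q(√21, ∛777) : Q] = 6

Let L = Q(√21, ∛777). Since Q(√21) ⊂ L and [Q(√21):Q] = 2, the tower law gives 2 | [L:Q]. Likewise Q(∛777) ⊂ L with [Q(∛777):Q] = 3 (because 777 is not a perfect cube), so 3 | [L:Q]. As gcd(2,3) = 1, [L:Q] is divisible by 6. Conversely L is generated over Q by √21 and ∛777, so [L:Q] ≤ 2·3 = 6. Therefore [Q(√21, ∛777) : Q] = 6.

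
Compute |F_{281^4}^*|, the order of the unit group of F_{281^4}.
|F_{281^4}^*| = 6234839520

F_{281^4} has 281^4 = 6234839521 elements; its multiplicative group consists of all nonzero elements, so |F_{281^4}^*| = 6234839521 - 1 = 6234839520. (It is cyclic since any finite subgroup of the multiplicative group of a field is cyclic.)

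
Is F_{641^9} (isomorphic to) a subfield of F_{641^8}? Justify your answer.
No: F_{641^9} is not a subfield of F_{641^8}

F_{p^m} embeds in F_{p^n} iff m | n. Here 9 ∤ 8 (since 8 = 0·9 + 8 with remainder 8 ≠ 0), so F_{641^9} is not a subfield of F_{641^8}. Equivalently: if it were, the tower law would give 9 = [F_{641^9}:F_641] dividing [F_{641^8}:F_641] = 8, contradiction.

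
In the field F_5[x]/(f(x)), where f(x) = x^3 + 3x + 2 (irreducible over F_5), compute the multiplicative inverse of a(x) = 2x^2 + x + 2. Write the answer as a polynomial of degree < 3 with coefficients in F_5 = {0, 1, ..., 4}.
a(x)^(-1) ≡ 3x^2 + 1 (mod f(x))

Since f is irreducible over F_5, F_5[x]/(f) is a field and a(x) ≠ 0 has an inverse. Apply the extended Euclidean algorithm to f(x) and a(x) in F_5[x]: f(x) = (3x + 1)·a(x) + (x);  a(x) = (2x + 1)·(x) + (2). The last nonzero remainder is the constant 2 = gcd(f, a) in F_5. Back-substituting through the division chain expresses 2 = s(x)·a(x) + t(x)·f(x) with s(x) ≡ x^2 + 2 (mod f), so (x^2 + 2)·a(x) ≡ 2 (mod f). Multiplying by 2^(-1) ≡ 3 in F_5 gives a(x)^(-1) ≡ 3·(x^2 + 2) ≡ 3x^2 + 1 (mod f). Check: (2x^2 + x + 2)·(3x^2 + 1) = x^4 + 3x^3 + 3x^2 + x + 2 ≡ 1 (mod x^3 + 3x + 2).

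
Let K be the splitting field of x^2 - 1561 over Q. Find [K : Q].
[K : Q] = 2

f(x) = x^2 - 1561 factors as (x - √1561)(x + √1561). The splitting field is K = Q(√1561). Since 1561 is squarefree and > 1, it is not a perfect square, so x^2 - 1561 is irreducible over Q and [Q(√1561) : Q] = 2. Hence [K : Q] = 2.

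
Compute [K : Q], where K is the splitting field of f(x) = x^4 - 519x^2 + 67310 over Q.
[K : Q] = 4

Solving the quadratic in x^2: x^2 = (519 ± √(519^2 - 4·67310))/2 = (519 ± √121)/2 = (519 ± 11)/2, giving x^2 = 254 or x^2 = 265. So f(x) = (x^2 - 254)(x^2 - 265) and the roots of f are ±√254, ±√265. Hence the splitting field is K = Q(√254, √265). Since 254 and 265 are distinct squarefree integers > 1, their product 67310 is not a perfect square, so √265 ∉ Q(√254). By the tower law [K:Q] = [Q(√254,√265):Q(√254)] · [Q(√254):Q] = 2 · 2 = 4.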